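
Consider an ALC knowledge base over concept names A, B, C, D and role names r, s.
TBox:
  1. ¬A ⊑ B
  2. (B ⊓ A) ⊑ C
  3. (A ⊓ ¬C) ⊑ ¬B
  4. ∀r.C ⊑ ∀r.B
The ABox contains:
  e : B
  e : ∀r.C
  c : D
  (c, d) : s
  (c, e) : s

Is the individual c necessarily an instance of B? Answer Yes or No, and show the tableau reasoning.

1. c : B?  L(c) = {D} ∪ {¬B}
   open: L(c) ⊇ {A, D, ¬B, ∃r.¬C} (+ ∃-successors) — c ∉ B possible
2. Hence c : B: not entailed.

No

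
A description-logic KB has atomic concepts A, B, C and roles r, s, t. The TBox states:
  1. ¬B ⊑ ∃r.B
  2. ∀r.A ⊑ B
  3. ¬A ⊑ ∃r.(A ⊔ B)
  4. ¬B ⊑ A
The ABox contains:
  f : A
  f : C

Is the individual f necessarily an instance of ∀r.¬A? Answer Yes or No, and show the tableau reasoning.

1. f : ∀r.¬A?  L(f) = {A, C} ∪ {∃r.A}
   open: L(f) ⊇ {A, B, C, ∃r.A} (+ ∃-successors) — f ∉ ∀r.¬A possible
2. Hence f : ∀r.¬A: not entailed.

No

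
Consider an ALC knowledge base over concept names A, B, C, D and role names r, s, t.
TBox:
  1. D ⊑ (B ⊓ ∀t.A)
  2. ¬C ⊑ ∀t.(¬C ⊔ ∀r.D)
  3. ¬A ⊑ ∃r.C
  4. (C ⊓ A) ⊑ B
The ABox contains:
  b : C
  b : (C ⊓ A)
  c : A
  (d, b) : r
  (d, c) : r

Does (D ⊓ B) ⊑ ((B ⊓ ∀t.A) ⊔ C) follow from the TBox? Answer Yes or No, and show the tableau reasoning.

Yes

1. (D ⊓ B) ⊑ ((B ⊓ ∀t.A) ⊔ C)  ⇔  ((D ⊓ B) ⊓ ((¬B ⊔ ∃t.¬A) ⊓ ¬C)) unsat w.r.t. T
   all branches close; clash {A, ¬A} at an ∃-successor
2. Hence (D ⊓ B) ⊑ ((B ⊓ ∀t.A) ⊔ C): entailed.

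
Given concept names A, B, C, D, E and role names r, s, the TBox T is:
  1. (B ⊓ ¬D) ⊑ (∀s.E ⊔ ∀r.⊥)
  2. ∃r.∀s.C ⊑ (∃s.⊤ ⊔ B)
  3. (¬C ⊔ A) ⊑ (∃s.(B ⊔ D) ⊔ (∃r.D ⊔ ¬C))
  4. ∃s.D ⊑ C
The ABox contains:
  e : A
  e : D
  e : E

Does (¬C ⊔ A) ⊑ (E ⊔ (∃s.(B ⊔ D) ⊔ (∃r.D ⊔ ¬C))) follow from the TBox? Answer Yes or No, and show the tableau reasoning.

1. (¬C ⊔ A) ⊑ (E ⊔ (∃s.(B ⊔ D) ⊔ (∃r.D ⊔ ¬C)))  ⇔  ((¬C ⊔ A) ⊓ (¬E ⊓ (∀s.(¬B ⊓ ¬D) ⊓ (∀r.¬D ⊓ C)))) unsat w.r.t. T
   all branches close; clash {C, ¬C} at x₀
2. Hence (¬C ⊔ A) ⊑ (E ⊔ (∃s.(B ⊔ D) ⊔ (∃r.D ⊔ ¬C))): entailed.

Yes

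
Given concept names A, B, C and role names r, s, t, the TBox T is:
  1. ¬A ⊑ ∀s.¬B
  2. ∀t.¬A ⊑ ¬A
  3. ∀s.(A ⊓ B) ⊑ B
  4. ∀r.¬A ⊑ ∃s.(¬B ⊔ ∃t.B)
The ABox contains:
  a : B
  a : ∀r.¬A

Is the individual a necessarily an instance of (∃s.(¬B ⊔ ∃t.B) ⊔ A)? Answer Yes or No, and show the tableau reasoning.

Yes

1. a : (∃s.(¬B ⊔ ∃t.B) ⊔ A)?  L(a) = {B, ∀r.¬A} ∪ {(∀s.(B ⊓ ∀t.¬B) ⊓ ¬A)}
   clash {B, ¬B} at an ∃-successor — a ∈ (∃s.(¬B ⊔ ∃t.B) ⊔ A)
2. Hence a : (∃s.(¬B ⊔ ∃t.B) ⊔ A): entailed.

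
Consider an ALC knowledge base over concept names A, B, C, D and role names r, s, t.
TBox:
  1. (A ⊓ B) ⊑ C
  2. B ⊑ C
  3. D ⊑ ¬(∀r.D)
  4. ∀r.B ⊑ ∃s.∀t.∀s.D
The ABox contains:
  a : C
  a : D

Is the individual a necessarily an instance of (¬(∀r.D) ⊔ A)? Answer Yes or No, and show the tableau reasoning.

Yes

1. a : (¬(∀r.D) ⊔ A)?  L(a) = {C, D} ∪ {(∀r.D ⊓ ¬A)}
   clash {D, ¬D} at an ∃-successor — a ∈ (¬(∀r.D) ⊔ A)
2. Hence a : (¬(∀r.D) ⊔ A): entailed.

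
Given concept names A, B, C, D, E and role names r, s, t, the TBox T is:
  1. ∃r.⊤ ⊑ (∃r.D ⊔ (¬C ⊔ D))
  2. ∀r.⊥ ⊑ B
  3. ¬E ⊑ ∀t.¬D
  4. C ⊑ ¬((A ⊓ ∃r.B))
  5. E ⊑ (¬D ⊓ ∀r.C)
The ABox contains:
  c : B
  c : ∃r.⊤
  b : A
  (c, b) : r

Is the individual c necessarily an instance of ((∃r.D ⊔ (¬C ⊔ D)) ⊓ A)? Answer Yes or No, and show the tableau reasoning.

No

1. c : ((∃r.D ⊔ (¬C ⊔ D)) ⊓ A)?  L(c) = {B, ∃r.⊤} ∪ {((∀r.¬D ⊓ (C ⊓ ¬D)) ⊔ ¬A)}
   apply at c: ∃r.⊤⊑(∃r.D ⊔ (¬C ⊔ D))
   open: L(c) ⊇ {B, E, ¬A, ¬C, ¬D, …} (+ ∃-successors) — c ∉ ((∃r.D ⊔ (¬C ⊔ D)) ⊓ A) possible
2. Hence c : ((∃r.D ⊔ (¬C ⊔ D)) ⊓ A): not entailed.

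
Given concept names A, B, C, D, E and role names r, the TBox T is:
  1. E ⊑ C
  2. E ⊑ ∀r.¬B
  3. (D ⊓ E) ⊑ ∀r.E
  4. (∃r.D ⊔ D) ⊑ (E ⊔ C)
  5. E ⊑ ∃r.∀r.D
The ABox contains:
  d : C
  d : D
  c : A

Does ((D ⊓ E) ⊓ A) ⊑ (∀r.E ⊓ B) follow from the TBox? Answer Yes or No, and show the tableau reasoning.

No

1. ((D ⊓ E) ⊓ A) ⊑ (∀r.E ⊓ B)  ⇔  (((D ⊓ E) ⊓ A) ⊓ (∃r.¬E ⊔ ¬B)) unsat w.r.t. T
   apply at x₀: E⊑C; E⊑∀r.¬B; (D ⊓ E)⊑∀r.E
   open: L(x₀) ⊇ {A, C, D, E, ¬B, …} (+ ∃-successors)
2. Hence ((D ⊓ E) ⊓ A) ⊑ (∀r.E ⊓ B): not entailed.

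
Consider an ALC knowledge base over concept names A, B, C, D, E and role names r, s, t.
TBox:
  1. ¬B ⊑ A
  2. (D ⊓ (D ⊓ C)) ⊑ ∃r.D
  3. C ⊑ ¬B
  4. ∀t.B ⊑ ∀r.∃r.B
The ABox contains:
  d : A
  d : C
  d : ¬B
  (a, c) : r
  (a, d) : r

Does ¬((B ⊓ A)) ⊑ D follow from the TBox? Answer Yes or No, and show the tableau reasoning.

1. ¬((B ⊓ A)) ⊑ D  ⇔  ((¬B ⊔ ¬A) ⊓ ¬D) unsat w.r.t. T
   open: L(x₀) ⊇ {B, ¬A, ¬C, ¬D, ∃t.¬B} (+ ∃-successors)
2. Hence ¬((B ⊓ A)) ⊑ D: not entailed.

No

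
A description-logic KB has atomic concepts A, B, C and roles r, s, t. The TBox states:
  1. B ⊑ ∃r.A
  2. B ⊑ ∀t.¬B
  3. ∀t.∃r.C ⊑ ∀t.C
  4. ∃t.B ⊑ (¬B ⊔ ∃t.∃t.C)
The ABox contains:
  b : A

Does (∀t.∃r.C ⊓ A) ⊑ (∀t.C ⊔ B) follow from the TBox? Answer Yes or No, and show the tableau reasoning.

Yes

1. (∀t.∃r.C ⊓ A) ⊑ (∀t.C ⊔ B)  ⇔  ((∀t.∃r.C ⊓ A) ⊓ (∃t.¬C ⊓ ¬B)) unsat w.r.t. T
   all branches close; clash {C, ¬C} at an ∃-successor
2. Hence (∀t.∃r.C ⊓ A) ⊑ (∀t.C ⊔ B): entailed.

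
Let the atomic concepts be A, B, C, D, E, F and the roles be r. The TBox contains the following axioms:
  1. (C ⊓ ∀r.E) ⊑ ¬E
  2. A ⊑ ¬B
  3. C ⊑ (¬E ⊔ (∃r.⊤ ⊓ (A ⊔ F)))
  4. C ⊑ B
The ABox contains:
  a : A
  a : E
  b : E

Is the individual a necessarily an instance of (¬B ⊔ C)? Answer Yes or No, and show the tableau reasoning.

1. a : (¬B ⊔ C)?  L(a) = {A, E} ∪ {(B ⊓ ¬C)}
   clash {B, ¬B} at a — a ∈ (¬B ⊔ C)
2. Hence a : (¬B ⊔ C): entailed.

Yes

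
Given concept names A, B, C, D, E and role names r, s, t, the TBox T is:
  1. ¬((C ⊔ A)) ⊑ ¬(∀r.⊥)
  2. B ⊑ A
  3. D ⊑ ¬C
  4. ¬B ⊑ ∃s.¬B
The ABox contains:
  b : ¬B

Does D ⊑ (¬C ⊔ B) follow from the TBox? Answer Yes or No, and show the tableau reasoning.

Yes

1. D ⊑ (¬C ⊔ B)  ⇔  (D ⊓ (C ⊓ ¬B)) unsat w.r.t. T
   all branches close; clash {C, ¬C} at x₀
2. Hence D ⊑ (¬C ⊔ B): entailed.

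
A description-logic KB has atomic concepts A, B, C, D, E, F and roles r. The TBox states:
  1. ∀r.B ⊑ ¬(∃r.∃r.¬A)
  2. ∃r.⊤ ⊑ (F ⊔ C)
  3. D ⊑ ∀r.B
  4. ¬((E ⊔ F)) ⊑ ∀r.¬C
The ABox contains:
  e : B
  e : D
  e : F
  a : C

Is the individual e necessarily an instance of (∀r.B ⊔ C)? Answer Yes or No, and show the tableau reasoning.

Yes

1. e : (∀r.B ⊔ C)?  L(e) = {B, D, F} ∪ {(∃r.¬B ⊓ ¬C)}
   clash {B, ¬B} at an ∃-successor — e ∈ (∀r.B ⊔ C)
2. Hence e : (∀r.B ⊔ C): entailed.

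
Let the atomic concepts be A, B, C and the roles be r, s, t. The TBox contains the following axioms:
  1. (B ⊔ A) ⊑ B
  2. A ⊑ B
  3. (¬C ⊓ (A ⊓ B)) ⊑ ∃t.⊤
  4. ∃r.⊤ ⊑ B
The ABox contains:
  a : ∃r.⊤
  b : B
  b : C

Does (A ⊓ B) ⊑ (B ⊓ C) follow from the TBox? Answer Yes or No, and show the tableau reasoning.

No

1. (A ⊓ B) ⊑ (B ⊓ C)  ⇔  ((A ⊓ B) ⊓ (¬B ⊔ ¬C)) unsat w.r.t. T
   open: L(x₀) ⊇ {A, B, ¬C, ∃t.⊤} (+ ∃-successors)
2. Hence (A ⊓ B) ⊑ (B ⊓ C): not entailed.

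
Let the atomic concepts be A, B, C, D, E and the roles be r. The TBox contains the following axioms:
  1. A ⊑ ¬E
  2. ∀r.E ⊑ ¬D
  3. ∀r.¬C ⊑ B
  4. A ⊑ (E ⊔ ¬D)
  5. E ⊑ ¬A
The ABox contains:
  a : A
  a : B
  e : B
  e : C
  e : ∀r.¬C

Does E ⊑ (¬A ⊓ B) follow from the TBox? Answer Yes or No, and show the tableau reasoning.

No

1. E ⊑ (¬A ⊓ B)  ⇔  (E ⊓ (A ⊔ ¬B)) unsat w.r.t. T
   apply at x₀: E⊑¬A
   open: L(x₀) ⊇ {E, ¬A, ¬B, ∃r.C, ∃r.¬E} (+ ∃-successors)
2. Hence E ⊑ (¬A ⊓ B): not entailed.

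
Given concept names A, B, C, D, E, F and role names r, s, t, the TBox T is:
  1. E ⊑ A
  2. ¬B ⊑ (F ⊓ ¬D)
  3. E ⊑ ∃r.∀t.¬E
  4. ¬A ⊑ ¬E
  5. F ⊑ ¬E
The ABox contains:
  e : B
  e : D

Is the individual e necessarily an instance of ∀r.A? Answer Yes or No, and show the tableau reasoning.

No

1. e : ∀r.A?  L(e) = {B, D} ∪ {∃r.¬A}
   open: L(e) ⊇ {A, B, D, ¬E, ¬F, …} (+ ∃-successors) — e ∉ ∀r.A possible
2. Hence e : ∀r.A: not entailed.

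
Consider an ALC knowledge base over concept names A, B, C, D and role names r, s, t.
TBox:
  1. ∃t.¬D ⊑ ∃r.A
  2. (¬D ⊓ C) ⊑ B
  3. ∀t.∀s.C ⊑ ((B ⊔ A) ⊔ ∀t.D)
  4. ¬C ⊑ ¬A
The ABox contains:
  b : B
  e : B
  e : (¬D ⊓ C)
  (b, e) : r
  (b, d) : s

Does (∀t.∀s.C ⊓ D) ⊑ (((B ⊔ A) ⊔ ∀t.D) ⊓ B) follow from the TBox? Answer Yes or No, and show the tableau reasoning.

1. (∀t.∀s.C ⊓ D) ⊑ (((B ⊔ A) ⊔ ∀t.D) ⊓ B)  ⇔  ((∀t.∀s.C ⊓ D) ⊓ (((¬B ⊓ ¬A) ⊓ ∃t.¬D) ⊔ ¬B)) unsat w.r.t. T
   apply at x₀: ∀t.∀s.C⊑((B ⊔ A) ⊔ ∀t.D)
   open: L(x₀) ⊇ {C, D, ¬B, ∀t.D, ∀t.∀s.C}
2. Hence (∀t.∀s.C ⊓ D) ⊑ (((B ⊔ A) ⊔ ∀t.D) ⊓ B): not entailed.

No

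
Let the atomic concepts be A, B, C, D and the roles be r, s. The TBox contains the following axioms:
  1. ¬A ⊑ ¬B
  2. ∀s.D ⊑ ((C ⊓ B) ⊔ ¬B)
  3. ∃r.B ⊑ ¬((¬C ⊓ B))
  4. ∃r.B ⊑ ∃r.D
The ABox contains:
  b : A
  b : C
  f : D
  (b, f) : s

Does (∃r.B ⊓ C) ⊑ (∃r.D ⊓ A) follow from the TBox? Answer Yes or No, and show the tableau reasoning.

No

1. (∃r.B ⊓ C) ⊑ (∃r.D ⊓ A)  ⇔  ((∃r.B ⊓ C) ⊓ (∀r.¬D ⊔ ¬A)) unsat w.r.t. T
   apply at x₀: ∃r.B⊑¬((¬C ⊓ B)); ∃r.B⊑∃r.D
   open: L(x₀) ⊇ {C, ¬A, ¬B, ∃r.B, ∃r.D, …} (+ ∃-successors)
2. Hence (∃r.B ⊓ C) ⊑ (∃r.D ⊓ A): not entailed.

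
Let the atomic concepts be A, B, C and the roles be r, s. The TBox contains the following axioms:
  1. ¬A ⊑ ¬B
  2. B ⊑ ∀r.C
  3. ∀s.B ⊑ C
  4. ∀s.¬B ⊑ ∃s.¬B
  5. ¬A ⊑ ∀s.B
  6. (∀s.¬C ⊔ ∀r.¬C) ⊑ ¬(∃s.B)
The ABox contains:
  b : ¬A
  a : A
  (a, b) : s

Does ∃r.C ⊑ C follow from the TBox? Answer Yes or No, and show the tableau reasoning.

No

1. ∃r.C ⊑ C  ⇔  (∃r.C ⊓ ¬C) unsat w.r.t. T
   open: L(x₀) ⊇ {A, ¬B, ¬C, ∃r.C, ∃s.B, …} (+ ∃-successors)
2. Hence ∃r.C ⊑ C: not entailed.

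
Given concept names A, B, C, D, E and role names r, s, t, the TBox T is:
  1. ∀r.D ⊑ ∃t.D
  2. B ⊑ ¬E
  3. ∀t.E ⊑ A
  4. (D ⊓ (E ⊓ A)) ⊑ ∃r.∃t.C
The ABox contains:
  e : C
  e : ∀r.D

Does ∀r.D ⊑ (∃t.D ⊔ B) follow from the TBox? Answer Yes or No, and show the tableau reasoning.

1. ∀r.D ⊑ (∃t.D ⊔ B)  ⇔  (∀r.D ⊓ (∀t.¬D ⊓ ¬B)) unsat w.r.t. T
   all branches close; clash {D, ¬D} at an ∃-successor
2. Hence ∀r.D ⊑ (∃t.D ⊔ B): entailed.

Yes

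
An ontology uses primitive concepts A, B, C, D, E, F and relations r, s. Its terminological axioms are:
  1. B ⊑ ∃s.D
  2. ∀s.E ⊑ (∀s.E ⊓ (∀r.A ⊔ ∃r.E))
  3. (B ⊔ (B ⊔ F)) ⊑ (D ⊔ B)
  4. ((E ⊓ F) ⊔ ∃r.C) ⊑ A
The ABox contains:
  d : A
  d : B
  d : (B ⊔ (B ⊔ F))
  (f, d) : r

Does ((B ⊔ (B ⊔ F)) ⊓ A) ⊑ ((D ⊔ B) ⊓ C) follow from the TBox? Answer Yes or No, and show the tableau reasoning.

No

1. ((B ⊔ (B ⊔ F)) ⊓ A) ⊑ ((D ⊔ B) ⊓ C)  ⇔  (((B ⊔ (B ⊔ F)) ⊓ A) ⊓ ((¬D ⊓ ¬B) ⊔ ¬C)) unsat w.r.t. T
   apply at x₀: (B ⊔ (B ⊔ F))⊑(D ⊔ B)
   open: L(x₀) ⊇ {A, B, ¬C, ∃s.D, ∃s.¬E} (+ ∃-successors)
2. Hence ((B ⊔ (B ⊔ F)) ⊓ A) ⊑ ((D ⊔ B) ⊓ C): not entailed.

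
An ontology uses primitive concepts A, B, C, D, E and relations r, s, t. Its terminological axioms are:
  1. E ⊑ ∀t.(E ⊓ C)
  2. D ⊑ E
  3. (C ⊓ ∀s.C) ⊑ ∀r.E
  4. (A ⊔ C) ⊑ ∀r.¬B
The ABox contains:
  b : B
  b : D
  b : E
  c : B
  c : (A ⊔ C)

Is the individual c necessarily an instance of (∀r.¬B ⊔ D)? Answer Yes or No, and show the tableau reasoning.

1. c : (∀r.¬B ⊔ D)?  L(c) = {B, (A ⊔ C)} ∪ {(∃r.B ⊓ ¬D)}
   clash {B, ¬B} at an ∃-successor — c ∈ (∀r.¬B ⊔ D)
2. Hence c : (∀r.¬B ⊔ D): entailed.

Yes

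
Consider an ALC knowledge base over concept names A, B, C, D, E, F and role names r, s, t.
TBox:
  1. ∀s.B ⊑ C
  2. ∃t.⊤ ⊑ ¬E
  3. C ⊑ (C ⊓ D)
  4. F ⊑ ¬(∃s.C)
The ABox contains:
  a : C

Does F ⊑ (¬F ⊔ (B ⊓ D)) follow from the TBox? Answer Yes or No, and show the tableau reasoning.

1. F ⊑ (¬F ⊔ (B ⊓ D))  ⇔  (F ⊓ (F ⊓ (¬B ⊔ ¬D))) unsat w.r.t. T
   apply at x₀: F⊑¬(∃s.C)
   open: L(x₀) ⊇ {F, ¬B, ¬C, ∀s.¬C, ∀t.⊥, …} (+ ∃-successors)
2. Hence F ⊑ (¬F ⊔ (B ⊓ D)): not entailed.

No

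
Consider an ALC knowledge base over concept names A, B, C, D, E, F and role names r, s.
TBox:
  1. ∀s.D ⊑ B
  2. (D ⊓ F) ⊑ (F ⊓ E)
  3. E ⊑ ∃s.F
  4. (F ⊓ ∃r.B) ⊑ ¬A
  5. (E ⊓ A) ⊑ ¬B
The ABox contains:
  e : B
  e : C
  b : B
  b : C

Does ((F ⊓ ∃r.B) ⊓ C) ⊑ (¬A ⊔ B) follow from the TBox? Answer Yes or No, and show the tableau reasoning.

1. ((F ⊓ ∃r.B) ⊓ C) ⊑ (¬A ⊔ B)  ⇔  (((F ⊓ ∃r.B) ⊓ C) ⊓ (A ⊓ ¬B)) unsat w.r.t. T
   all branches close; clash {B, ¬B} at x₀
2. Hence ((F ⊓ ∃r.B) ⊓ C) ⊑ (¬A ⊔ B): entailed.

Yes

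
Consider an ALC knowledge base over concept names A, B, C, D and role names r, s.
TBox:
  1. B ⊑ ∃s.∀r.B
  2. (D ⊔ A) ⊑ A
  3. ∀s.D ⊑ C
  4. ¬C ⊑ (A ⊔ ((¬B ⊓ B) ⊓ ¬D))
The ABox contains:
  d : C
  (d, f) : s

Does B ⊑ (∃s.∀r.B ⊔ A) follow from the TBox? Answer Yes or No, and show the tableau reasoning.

1. B ⊑ (∃s.∀r.B ⊔ A)  ⇔  (B ⊓ (∀s.∃r.¬B ⊓ ¬A)) unsat w.r.t. T
   all branches close; clash {A, ¬A} at x₀
2. Hence B ⊑ (∃s.∀r.B ⊔ A): entailed.

Yes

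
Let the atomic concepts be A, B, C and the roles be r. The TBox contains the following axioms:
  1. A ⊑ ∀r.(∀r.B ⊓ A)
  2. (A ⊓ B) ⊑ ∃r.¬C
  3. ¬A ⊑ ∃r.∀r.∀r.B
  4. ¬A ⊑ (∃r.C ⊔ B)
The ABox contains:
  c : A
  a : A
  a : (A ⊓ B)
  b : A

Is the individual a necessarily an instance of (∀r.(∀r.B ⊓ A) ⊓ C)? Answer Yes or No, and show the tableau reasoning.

1. a : (∀r.(∀r.B ⊓ A) ⊓ C)?  L(a) = {A, (A ⊓ B)} ∪ {(∃r.(∃r.¬B ⊔ ¬A) ⊔ ¬C)}
   apply at a: A⊑∀r.(∀r.B ⊓ A); (A ⊓ B)⊑∃r.¬C
   open: L(a) ⊇ {A, B, ¬C, ∀r.(∀r.B ⊓ A), ∃r.¬C} (+ ∃-successors) — a ∉ (∀r.(∀r.B ⊓ A) ⊓ C) possible
2. Hence a : (∀r.(∀r.B ⊓ A) ⊓ C): not entailed.

No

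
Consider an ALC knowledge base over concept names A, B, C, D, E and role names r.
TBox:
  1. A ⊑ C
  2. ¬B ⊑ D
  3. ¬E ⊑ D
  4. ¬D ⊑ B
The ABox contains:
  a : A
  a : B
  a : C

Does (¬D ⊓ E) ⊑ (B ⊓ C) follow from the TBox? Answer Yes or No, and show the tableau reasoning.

No

1. (¬D ⊓ E) ⊑ (B ⊓ C)  ⇔  ((¬D ⊓ E) ⊓ (¬B ⊔ ¬C)) unsat w.r.t. T
   apply at x₀: ¬D⊑B
   open: L(x₀) ⊇ {B, E, ¬A, ¬C, ¬D}
2. Hence (¬D ⊓ E) ⊑ (B ⊓ C): not entailed.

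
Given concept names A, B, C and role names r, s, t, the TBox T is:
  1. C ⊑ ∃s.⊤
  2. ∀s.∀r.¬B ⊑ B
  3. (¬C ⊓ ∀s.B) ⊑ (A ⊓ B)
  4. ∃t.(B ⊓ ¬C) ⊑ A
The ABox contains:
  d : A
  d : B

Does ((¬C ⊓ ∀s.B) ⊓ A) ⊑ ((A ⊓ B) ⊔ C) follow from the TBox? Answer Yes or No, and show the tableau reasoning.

Yes

1. ((¬C ⊓ ∀s.B) ⊓ A) ⊑ ((A ⊓ B) ⊔ C)  ⇔  (((¬C ⊓ ∀s.B) ⊓ A) ⊓ ((¬A ⊔ ¬B) ⊓ ¬C)) unsat w.r.t. T
   all branches close; clash {B, ¬B} at x₀
2. Hence ((¬C ⊓ ∀s.B) ⊓ A) ⊑ ((A ⊓ B) ⊔ C): entailed.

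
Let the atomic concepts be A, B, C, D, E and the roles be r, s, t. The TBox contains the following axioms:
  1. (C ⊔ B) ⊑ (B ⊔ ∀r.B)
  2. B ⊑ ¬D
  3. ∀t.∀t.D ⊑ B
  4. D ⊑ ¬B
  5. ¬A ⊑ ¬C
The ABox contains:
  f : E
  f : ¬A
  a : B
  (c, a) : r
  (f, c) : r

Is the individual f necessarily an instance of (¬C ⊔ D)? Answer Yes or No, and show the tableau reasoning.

Yes

1. f : (¬C ⊔ D)?  L(f) = {E, ¬A} ∪ {(C ⊓ ¬D)}
   clash {C, ¬C} at f — f ∈ (¬C ⊔ D)
2. Hence f : (¬C ⊔ D): entailed.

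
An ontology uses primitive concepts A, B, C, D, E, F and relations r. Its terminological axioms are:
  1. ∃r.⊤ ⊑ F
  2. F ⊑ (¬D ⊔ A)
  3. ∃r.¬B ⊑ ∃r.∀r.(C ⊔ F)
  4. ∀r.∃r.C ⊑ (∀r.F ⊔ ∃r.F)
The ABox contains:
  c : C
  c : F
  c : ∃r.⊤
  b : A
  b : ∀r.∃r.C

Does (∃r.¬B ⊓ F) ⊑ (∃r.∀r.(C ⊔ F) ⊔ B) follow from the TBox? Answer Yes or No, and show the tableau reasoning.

1. (∃r.¬B ⊓ F) ⊑ (∃r.∀r.(C ⊔ F) ⊔ B)  ⇔  ((∃r.¬B ⊓ F) ⊓ (∀r.∃r.(¬C ⊓ ¬F) ⊓ ¬B)) unsat w.r.t. T
   all branches close; clash {F, ¬F} at an ∃-successor
2. Hence (∃r.¬B ⊓ F) ⊑ (∃r.∀r.(C ⊔ F) ⊔ B): entailed.

Yes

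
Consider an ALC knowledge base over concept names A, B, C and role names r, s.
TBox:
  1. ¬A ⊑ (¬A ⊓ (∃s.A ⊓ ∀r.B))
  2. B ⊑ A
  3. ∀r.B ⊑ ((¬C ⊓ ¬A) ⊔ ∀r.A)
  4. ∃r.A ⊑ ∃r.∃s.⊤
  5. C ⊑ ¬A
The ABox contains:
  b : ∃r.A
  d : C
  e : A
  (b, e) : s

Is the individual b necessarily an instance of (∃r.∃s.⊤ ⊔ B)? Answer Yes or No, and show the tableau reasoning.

Yes

1. b : (∃r.∃s.⊤ ⊔ B)?  L(b) = {∃r.A} ∪ {(∀r.∀s.⊥ ⊓ ¬B)}
   clash {A, ¬A} at an ∃-successor — b ∈ (∃r.∃s.⊤ ⊔ B)
2. Hence b : (∃r.∃s.⊤ ⊔ B): entailed.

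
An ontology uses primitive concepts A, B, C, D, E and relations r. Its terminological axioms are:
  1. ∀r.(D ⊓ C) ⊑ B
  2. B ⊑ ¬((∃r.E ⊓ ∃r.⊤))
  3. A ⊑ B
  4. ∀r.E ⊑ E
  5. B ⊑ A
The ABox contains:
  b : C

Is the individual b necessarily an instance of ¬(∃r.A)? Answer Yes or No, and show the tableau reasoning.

No

1. b : ¬(∃r.A)?  L(b) = {C} ∪ {∃r.A}
   open: L(b) ⊇ {C, ¬A, ¬B, ∃r.(¬D ⊔ ¬C), ∃r.A, …} (+ ∃-successors) — b ∉ ¬(∃r.A) possible
2. Hence b : ¬(∃r.A): not entailed.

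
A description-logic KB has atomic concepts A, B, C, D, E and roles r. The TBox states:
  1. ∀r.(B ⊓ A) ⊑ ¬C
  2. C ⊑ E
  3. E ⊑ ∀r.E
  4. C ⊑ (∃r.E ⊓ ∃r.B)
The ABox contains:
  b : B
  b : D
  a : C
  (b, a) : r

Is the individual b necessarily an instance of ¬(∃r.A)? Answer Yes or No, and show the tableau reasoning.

1. b : ¬(∃r.A)?  L(b) = {B, D} ∪ {∃r.A}
   open: L(b) ⊇ {B, D, ¬C, ¬E, ∃r.A} (+ ∃-successors) — b ∉ ¬(∃r.A) possible
2. Hence b : ¬(∃r.A): not entailed.

No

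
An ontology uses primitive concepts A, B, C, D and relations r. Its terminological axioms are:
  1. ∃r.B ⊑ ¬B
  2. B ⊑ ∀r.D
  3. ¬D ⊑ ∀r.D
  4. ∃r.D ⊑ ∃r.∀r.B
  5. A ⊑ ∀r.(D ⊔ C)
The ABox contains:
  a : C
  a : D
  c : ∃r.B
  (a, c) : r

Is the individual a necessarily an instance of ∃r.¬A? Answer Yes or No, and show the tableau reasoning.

No

1. a : ∃r.¬A?  L(a) = {C, D} ∪ {∀r.A}
   open: L(a) ⊇ {C, D, ¬A, ¬B, ∀r.A, …} — a ∉ ∃r.¬A possible
2. Hence a : ∃r.¬A: not entailed.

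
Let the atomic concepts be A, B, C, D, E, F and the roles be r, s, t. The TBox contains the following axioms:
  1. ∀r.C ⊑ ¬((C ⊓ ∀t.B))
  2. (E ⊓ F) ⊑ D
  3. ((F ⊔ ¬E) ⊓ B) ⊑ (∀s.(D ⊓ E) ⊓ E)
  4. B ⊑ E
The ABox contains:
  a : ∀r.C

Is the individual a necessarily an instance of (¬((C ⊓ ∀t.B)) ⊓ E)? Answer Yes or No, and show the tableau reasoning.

1. a : (¬((C ⊓ ∀t.B)) ⊓ E)?  L(a) = {∀r.C} ∪ {((C ⊓ ∀t.B) ⊔ ¬E)}
   apply at a: ∀r.C⊑¬((C ⊓ ∀t.B))
   open: L(a) ⊇ {¬B, ¬C, ¬E, ∀r.C} — a ∉ (¬((C ⊓ ∀t.B)) ⊓ E) possible
2. Hence a : (¬((C ⊓ ∀t.B)) ⊓ E): not entailed.

No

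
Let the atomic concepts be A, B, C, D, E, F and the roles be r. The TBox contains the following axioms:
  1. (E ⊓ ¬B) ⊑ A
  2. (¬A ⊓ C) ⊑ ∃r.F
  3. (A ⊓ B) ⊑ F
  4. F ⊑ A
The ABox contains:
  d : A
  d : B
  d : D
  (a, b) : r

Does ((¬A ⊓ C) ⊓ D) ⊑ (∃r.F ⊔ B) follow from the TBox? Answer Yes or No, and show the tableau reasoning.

Yes

1. ((¬A ⊓ C) ⊓ D) ⊑ (∃r.F ⊔ B)  ⇔  (((¬A ⊓ C) ⊓ D) ⊓ (∀r.¬F ⊓ ¬B)) unsat w.r.t. T
   all branches close; clash {A, ¬A} at x₀
2. Hence ((¬A ⊓ C) ⊓ D) ⊑ (∃r.F ⊔ B): entailed.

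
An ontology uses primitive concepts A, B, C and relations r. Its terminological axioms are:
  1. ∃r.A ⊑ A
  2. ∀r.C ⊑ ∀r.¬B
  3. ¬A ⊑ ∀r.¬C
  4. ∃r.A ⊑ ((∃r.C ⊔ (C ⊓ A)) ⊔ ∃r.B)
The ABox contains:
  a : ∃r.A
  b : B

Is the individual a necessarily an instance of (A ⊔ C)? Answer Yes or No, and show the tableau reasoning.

1. a : (A ⊔ C)?  L(a) = {∃r.A} ∪ {(¬A ⊓ ¬C)}
   clash {A, ¬A} at a — a ∈ (A ⊔ C)
2. Hence a : (A ⊔ C): entailed.

Yes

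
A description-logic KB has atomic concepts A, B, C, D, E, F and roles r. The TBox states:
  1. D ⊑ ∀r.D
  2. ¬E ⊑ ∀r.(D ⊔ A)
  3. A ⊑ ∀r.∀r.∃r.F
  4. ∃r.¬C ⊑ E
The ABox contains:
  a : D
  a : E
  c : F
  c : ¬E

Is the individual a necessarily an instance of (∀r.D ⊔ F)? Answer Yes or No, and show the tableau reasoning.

1. a : (∀r.D ⊔ F)?  L(a) = {D, E} ∪ {(∃r.¬D ⊓ ¬F)}
   clash {D, ¬D} at an ∃-successor — a ∈ (∀r.D ⊔ F)
2. Hence a : (∀r.D ⊔ F): entailed.

Yes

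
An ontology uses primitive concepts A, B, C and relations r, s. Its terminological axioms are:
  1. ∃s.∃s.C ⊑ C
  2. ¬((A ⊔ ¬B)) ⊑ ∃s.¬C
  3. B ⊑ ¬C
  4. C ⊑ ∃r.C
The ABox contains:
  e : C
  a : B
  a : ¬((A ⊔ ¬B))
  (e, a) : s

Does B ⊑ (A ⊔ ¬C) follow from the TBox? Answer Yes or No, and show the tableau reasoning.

Yes

1. B ⊑ (A ⊔ ¬C)  ⇔  (B ⊓ (¬A ⊓ C)) unsat w.r.t. T
   all branches close; clash {C, ¬C} at x₀
2. Hence B ⊑ (A ⊔ ¬C): entailed.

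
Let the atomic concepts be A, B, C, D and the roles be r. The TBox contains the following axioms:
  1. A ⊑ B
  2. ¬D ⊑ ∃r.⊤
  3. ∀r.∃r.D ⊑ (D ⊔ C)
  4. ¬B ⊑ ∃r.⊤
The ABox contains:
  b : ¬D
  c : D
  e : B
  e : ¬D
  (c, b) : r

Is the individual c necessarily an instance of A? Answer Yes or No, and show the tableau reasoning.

1. c : A?  L(c) = {D} ∪ {¬A}
   open: L(c) ⊇ {B, D, ¬A, ∃r.∀r.¬D} (+ ∃-successors) — c ∉ A possible
2. Hence c : A: not entailed.

No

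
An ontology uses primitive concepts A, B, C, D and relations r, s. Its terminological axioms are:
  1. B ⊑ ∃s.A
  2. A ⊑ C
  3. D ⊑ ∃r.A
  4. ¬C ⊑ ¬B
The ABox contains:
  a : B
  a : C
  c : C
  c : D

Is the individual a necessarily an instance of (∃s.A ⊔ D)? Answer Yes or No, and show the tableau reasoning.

1. a : (∃s.A ⊔ D)?  L(a) = {B, C} ∪ {(∀s.¬A ⊓ ¬D)}
   clash {A, ¬A} at an ∃-successor — a ∈ (∃s.A ⊔ D)
2. Hence a : (∃s.A ⊔ D): entailed.

Yes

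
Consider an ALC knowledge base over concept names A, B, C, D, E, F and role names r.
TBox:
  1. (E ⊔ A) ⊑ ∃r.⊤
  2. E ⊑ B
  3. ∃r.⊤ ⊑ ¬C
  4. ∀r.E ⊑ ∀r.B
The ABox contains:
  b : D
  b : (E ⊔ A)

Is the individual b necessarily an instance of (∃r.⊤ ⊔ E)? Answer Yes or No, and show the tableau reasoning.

Yes

1. b : (∃r.⊤ ⊔ E)?  L(b) = {D, (E ⊔ A)} ∪ {(∀r.⊥ ⊓ ¬E)}
   clash ⊥ at an ∃-successor — b ∈ (∃r.⊤ ⊔ E)
2. Hence b : (∃r.⊤ ⊔ E): entailed.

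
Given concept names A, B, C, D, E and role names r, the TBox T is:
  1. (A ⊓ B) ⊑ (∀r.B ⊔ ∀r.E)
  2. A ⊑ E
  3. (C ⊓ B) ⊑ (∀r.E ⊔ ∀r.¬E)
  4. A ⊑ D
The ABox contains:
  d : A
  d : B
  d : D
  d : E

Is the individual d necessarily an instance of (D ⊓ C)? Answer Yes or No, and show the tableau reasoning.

1. d : (D ⊓ C)?  L(d) = {A, B, D, E} ∪ {(¬D ⊔ ¬C)}
   open: L(d) ⊇ {A, B, D, E, ¬C, …} — d ∉ (D ⊓ C) possible
2. Hence d : (D ⊓ C): not entailed.

No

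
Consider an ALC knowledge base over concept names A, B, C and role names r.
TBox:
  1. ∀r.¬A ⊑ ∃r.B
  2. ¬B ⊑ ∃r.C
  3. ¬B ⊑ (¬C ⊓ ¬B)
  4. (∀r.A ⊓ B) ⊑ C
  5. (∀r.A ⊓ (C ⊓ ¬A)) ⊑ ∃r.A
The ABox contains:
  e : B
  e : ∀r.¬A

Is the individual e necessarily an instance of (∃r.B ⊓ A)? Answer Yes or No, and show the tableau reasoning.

1. e : (∃r.B ⊓ A)?  L(e) = {B, ∀r.¬A} ∪ {(∀r.¬B ⊔ ¬A)}
   apply at e: ∀r.¬A⊑∃r.B
   open: L(e) ⊇ {B, ¬A, ∀r.¬A, ∃r.B, ∃r.¬A} (+ ∃-successors) — e ∉ (∃r.B ⊓ A) possible
2. Hence e : (∃r.B ⊓ A): not entailed.

No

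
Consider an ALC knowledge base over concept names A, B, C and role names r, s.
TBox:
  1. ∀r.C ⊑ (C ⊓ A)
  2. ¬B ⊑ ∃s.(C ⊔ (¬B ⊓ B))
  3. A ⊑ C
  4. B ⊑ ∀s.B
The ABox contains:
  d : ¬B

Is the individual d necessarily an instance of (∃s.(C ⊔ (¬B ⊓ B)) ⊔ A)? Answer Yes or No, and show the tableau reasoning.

1. d : (∃s.(C ⊔ (¬B ⊓ B)) ⊔ A)?  L(d) = {¬B} ∪ {(∀s.(¬C ⊓ (B ⊔ ¬B)) ⊓ ¬A)}
   clash {A, ¬A} at d — d ∈ (∃s.(C ⊔ (¬B ⊓ B)) ⊔ A)
2. Hence d : (∃s.(C ⊔ (¬B ⊓ B)) ⊔ A): entailed.

Yes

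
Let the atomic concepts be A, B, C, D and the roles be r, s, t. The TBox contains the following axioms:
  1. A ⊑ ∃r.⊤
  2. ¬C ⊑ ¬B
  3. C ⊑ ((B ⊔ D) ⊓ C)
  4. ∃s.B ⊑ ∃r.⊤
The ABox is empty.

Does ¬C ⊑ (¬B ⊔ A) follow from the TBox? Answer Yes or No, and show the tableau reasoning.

Yes

1. ¬C ⊑ (¬B ⊔ A)  ⇔  (¬C ⊓ (B ⊓ ¬A)) unsat w.r.t. T
   all branches close; clash {B, ¬B} at x₀
2. Hence ¬C ⊑ (¬B ⊔ A): entailed.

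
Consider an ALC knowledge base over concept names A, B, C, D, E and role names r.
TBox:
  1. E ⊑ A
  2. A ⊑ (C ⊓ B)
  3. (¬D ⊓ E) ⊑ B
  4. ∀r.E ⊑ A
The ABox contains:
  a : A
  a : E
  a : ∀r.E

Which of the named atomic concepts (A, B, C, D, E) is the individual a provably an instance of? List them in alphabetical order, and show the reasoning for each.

1. a : A?  L(a) = {A, E, ∀r.E} ∪ {¬A}
   clash {A, ¬A} at a — a ∈ A
2. a : B?  L(a) = {A, E, ∀r.E} ∪ {¬B}
   clash {B, ¬B} at a — a ∈ B
3. a : C?  L(a) = {A, E, ∀r.E} ∪ {¬C}
   clash {C, ¬C} at a — a ∈ C
4. a : D?  L(a) = {A, E, ∀r.E} ∪ {¬D}
   apply at a: A⊑(C ⊓ B)
   open: L(a) ⊇ {A, B, C, E, ¬D, …} — a ∉ D possible
5. a : E?  L(a) = {A, E, ∀r.E} ∪ {¬E}
   clash {E, ¬E} at a — a ∈ E
6. Entailed for a: {A, B, C, E}

{A, B, C, E}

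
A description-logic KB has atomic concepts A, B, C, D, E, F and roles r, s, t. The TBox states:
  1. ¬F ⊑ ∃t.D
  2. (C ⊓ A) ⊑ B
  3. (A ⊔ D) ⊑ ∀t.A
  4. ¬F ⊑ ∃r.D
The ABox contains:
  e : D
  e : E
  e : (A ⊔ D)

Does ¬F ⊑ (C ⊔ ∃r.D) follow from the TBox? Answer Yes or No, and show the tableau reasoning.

1. ¬F ⊑ (C ⊔ ∃r.D)  ⇔  (¬F ⊓ (¬C ⊓ ∀r.¬D)) unsat w.r.t. T
   all branches close; clash {D, ¬D} at an ∃-successor
2. Hence ¬F ⊑ (C ⊔ ∃r.D): entailed.

Yes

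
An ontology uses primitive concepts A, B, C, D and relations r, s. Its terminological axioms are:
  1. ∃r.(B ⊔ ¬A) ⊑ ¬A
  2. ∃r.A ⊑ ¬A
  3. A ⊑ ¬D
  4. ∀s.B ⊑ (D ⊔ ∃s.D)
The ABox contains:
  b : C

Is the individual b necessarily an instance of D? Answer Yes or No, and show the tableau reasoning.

No

1. b : D?  L(b) = {C} ∪ {¬D}
   open: L(b) ⊇ {C, ¬D, ∀r.(¬B ⊓ A), ∀r.¬A, ∃s.¬B} (+ ∃-successors) — b ∉ D possible
2. Hence b : D: not entailed.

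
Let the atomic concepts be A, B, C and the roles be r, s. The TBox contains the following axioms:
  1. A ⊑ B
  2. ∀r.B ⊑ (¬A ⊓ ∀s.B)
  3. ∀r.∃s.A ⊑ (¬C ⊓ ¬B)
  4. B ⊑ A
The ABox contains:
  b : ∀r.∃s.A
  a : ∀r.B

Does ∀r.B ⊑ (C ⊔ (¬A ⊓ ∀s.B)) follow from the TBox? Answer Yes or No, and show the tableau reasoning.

1. ∀r.B ⊑ (C ⊔ (¬A ⊓ ∀s.B))  ⇔  (∀r.B ⊓ (¬C ⊓ (A ⊔ ∃s.¬B))) unsat w.r.t. T
   all branches close; clash {A, ¬A} at x₀
2. Hence ∀r.B ⊑ (C ⊔ (¬A ⊓ ∀s.B)): entailed.

Yes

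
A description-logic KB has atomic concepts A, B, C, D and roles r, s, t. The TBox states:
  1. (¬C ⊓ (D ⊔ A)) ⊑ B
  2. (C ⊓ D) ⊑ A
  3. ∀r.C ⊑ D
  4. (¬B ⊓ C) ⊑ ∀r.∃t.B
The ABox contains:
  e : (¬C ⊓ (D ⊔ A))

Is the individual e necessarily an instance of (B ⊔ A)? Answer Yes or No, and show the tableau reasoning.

1. e : (B ⊔ A)?  L(e) = {(¬C ⊓ (D ⊔ A))} ∪ {(¬B ⊓ ¬A)}
   clash {A, ¬A} at e — e ∈ (B ⊔ A)
2. Hence e : (B ⊔ A): entailed.

Yes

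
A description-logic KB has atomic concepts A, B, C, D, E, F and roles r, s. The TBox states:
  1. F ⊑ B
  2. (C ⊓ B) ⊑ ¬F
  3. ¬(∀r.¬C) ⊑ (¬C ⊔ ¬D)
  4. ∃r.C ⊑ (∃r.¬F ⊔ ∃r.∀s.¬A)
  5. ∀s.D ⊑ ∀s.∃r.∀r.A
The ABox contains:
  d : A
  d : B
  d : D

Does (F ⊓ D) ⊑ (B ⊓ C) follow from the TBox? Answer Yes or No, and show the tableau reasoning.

1. (F ⊓ D) ⊑ (B ⊓ C)  ⇔  ((F ⊓ D) ⊓ (¬B ⊔ ¬C)) unsat w.r.t. T
   apply at x₀: F⊑B
   open: L(x₀) ⊇ {B, D, F, ¬C, ∀r.¬C, …} (+ ∃-successors)
2. Hence (F ⊓ D) ⊑ (B ⊓ C): not entailed.

No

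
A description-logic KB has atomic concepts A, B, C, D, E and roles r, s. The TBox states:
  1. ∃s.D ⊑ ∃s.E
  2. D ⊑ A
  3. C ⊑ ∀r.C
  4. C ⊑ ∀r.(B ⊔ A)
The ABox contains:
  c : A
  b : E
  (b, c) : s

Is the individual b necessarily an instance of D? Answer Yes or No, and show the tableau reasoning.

No

1. b : D?  L(b) = {E} ∪ {¬D}
   open: L(b) ⊇ {E, ¬C, ¬D, ∀s.¬D} — b ∉ D possible
2. Hence b : D: not entailed.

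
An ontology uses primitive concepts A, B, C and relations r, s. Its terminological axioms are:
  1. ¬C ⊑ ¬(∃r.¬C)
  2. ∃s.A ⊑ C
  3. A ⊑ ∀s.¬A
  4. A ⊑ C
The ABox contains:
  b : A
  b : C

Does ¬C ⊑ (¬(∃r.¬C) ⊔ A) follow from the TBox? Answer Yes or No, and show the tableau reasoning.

1. ¬C ⊑ (¬(∃r.¬C) ⊔ A)  ⇔  (¬C ⊓ (∃r.¬C ⊓ ¬A)) unsat w.r.t. T
   all branches close; clash {C, ¬C} at x₀
2. Hence ¬C ⊑ (¬(∃r.¬C) ⊔ A): entailed.

Yes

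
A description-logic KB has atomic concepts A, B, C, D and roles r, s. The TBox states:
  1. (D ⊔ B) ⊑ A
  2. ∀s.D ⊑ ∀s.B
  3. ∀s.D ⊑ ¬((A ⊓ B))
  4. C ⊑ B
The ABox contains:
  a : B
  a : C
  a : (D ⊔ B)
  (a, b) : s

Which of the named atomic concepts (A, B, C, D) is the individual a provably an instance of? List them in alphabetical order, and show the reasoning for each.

{A, B, C}

1. a : A?  L(a) = {B, C, (D ⊔ B)} ∪ {¬A}
   clash {A, ¬A} at a — a ∈ A
2. a : B?  L(a) = {B, C, (D ⊔ B)} ∪ {¬B}
   clash {B, ¬B} at a — a ∈ B
3. a : C?  L(a) = {B, C, (D ⊔ B)} ∪ {¬C}
   clash {C, ¬C} at a — a ∈ C
4. a : D?  L(a) = {B, C, (D ⊔ B)} ∪ {¬D}
   apply at a: (D ⊔ B)⊑A
   open: L(a) ⊇ {A, B, C, ¬D, ∃s.¬D} (+ ∃-successors) — a ∉ D possible
5. Entailed for a: {A, B, C}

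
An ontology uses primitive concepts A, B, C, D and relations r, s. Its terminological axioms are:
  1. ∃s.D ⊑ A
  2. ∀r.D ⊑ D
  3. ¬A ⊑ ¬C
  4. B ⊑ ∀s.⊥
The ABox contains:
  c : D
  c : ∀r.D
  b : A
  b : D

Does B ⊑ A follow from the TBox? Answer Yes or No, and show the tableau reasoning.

1. B ⊑ A  ⇔  (B ⊓ ¬A) unsat w.r.t. T
   apply at x₀: ¬A⊑¬C; B⊑∀s.⊥
   open: L(x₀) ⊇ {B, ¬A, ¬C, ∀s.¬D, ∀s.⊥, …} (+ ∃-successors)
2. Hence B ⊑ A: not entailed.

No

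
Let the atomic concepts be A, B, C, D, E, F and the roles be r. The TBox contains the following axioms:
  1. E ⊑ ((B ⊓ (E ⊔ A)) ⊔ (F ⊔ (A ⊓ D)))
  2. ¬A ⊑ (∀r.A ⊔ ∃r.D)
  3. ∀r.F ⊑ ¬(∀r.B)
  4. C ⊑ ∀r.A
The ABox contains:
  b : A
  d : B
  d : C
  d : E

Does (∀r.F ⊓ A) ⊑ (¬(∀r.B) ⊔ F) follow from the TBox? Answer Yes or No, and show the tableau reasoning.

1. (∀r.F ⊓ A) ⊑ (¬(∀r.B) ⊔ F)  ⇔  ((∀r.F ⊓ A) ⊓ (∀r.B ⊓ ¬F)) unsat w.r.t. T
   all branches close; clash {B, ¬B} at an ∃-successor
2. Hence (∀r.F ⊓ A) ⊑ (¬(∀r.B) ⊔ F): entailed.

Yes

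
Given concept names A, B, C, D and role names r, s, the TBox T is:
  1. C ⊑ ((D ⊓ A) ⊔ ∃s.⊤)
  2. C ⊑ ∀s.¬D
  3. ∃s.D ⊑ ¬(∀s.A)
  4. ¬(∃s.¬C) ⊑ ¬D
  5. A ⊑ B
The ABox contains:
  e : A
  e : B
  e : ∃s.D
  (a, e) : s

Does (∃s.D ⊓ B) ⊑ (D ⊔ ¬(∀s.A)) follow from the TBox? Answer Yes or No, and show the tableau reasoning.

1. (∃s.D ⊓ B) ⊑ (D ⊔ ¬(∀s.A))  ⇔  ((∃s.D ⊓ B) ⊓ (¬D ⊓ ∀s.A)) unsat w.r.t. T
   all branches close; clash {D, ¬D} at an ∃-successor
2. Hence (∃s.D ⊓ B) ⊑ (D ⊔ ¬(∀s.A)): entailed.

Yes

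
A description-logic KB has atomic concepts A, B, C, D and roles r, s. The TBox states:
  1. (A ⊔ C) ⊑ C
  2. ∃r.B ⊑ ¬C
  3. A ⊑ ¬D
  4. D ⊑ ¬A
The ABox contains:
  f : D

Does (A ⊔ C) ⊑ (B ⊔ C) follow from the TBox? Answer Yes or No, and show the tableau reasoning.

1. (A ⊔ C) ⊑ (B ⊔ C)  ⇔  ((A ⊔ C) ⊓ (¬B ⊓ ¬C)) unsat w.r.t. T
   all branches close; clash {C, ¬C} at x₀
2. Hence (A ⊔ C) ⊑ (B ⊔ C): entailed.

Yes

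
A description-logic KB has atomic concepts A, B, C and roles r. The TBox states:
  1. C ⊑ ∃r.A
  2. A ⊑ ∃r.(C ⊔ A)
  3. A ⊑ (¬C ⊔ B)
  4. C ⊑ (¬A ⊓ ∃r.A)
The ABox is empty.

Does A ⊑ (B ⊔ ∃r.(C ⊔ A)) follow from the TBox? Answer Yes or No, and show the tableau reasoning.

Yes

1. A ⊑ (B ⊔ ∃r.(C ⊔ A))  ⇔  (A ⊓ (¬B ⊓ ∀r.(¬C ⊓ ¬A))) unsat w.r.t. T
   all branches close; clash {B, ¬B} at x₀
2. Hence A ⊑ (B ⊔ ∃r.(C ⊔ A)): entailed.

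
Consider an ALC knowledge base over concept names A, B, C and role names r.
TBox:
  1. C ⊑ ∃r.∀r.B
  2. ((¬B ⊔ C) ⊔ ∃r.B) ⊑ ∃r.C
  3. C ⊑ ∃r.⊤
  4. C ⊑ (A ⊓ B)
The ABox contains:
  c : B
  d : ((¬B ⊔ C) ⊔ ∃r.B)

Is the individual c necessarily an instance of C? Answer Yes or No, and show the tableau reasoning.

No

1. c : C?  L(c) = {B} ∪ {¬C}
   open: L(c) ⊇ {B, ¬C, ∀r.¬B} — c ∉ C possible
2. Hence c : C: not entailed.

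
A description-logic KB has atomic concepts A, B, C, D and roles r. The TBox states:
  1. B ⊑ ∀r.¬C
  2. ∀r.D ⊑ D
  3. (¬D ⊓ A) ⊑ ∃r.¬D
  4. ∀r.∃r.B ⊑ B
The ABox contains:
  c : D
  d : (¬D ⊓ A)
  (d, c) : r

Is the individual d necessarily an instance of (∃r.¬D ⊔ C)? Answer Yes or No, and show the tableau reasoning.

1. d : (∃r.¬D ⊔ C)?  L(d) = {(¬D ⊓ A)} ∪ {(∀r.D ⊓ ¬C)}
   clash {D, ¬D} at an ∃-successor — d ∈ (∃r.¬D ⊔ C)
2. Hence d : (∃r.¬D ⊔ C): entailed.

Yes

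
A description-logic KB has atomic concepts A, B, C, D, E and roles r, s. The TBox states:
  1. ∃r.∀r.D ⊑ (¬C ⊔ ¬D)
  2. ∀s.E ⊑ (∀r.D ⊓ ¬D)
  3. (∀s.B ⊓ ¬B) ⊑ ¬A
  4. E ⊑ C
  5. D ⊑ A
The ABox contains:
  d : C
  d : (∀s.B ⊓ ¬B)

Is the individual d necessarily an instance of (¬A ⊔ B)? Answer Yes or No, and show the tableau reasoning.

Yes

1. d : (¬A ⊔ B)?  L(d) = {C, (∀s.B ⊓ ¬B)} ∪ {(A ⊓ ¬B)}
   clash {A, ¬A} at d — d ∈ (¬A ⊔ B)
2. Hence d : (¬A ⊔ B): entailed.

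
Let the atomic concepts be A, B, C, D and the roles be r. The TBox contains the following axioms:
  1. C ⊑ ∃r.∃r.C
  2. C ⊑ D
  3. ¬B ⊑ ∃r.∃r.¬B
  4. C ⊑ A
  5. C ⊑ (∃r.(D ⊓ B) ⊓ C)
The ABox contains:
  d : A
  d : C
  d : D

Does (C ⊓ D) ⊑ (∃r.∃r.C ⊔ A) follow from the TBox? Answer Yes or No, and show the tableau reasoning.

1. (C ⊓ D) ⊑ (∃r.∃r.C ⊔ A)  ⇔  ((C ⊓ D) ⊓ (∀r.∀r.¬C ⊓ ¬A)) unsat w.r.t. T
   all branches close; clash {A, ¬A} at x₀
2. Hence (C ⊓ D) ⊑ (∃r.∃r.C ⊔ A): entailed.

Yes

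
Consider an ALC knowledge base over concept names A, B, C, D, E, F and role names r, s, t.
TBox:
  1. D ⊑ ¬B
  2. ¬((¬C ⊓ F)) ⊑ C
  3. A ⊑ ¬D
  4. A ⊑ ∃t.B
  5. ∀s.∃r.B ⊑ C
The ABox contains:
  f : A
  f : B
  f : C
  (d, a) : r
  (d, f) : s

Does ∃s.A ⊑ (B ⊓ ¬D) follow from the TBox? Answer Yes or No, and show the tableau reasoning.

1. ∃s.A ⊑ (B ⊓ ¬D)  ⇔  (∃s.A ⊓ (¬B ⊔ D)) unsat w.r.t. T
   open: L(x₀) ⊇ {F, ¬A, ¬B, ¬C, ∃s.A, …} (+ ∃-successors)
2. Hence ∃s.A ⊑ (B ⊓ ¬D): not entailed.

No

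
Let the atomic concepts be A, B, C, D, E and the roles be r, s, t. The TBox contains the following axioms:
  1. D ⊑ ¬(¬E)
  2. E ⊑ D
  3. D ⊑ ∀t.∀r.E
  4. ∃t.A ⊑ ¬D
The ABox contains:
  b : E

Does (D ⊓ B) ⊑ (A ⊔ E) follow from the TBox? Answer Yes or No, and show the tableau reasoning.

Yes

1. (D ⊓ B) ⊑ (A ⊔ E)  ⇔  ((D ⊓ B) ⊓ (¬A ⊓ ¬E)) unsat w.r.t. T
   all branches close; clash {E, ¬E} at x₀
2. Hence (D ⊓ B) ⊑ (A ⊔ E): entailed.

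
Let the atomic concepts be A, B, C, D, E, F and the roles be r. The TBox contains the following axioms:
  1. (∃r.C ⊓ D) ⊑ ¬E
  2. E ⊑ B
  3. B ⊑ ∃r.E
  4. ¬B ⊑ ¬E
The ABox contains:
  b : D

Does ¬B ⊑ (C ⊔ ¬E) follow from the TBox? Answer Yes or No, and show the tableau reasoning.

Yes

1. ¬B ⊑ (C ⊔ ¬E)  ⇔  (¬B ⊓ (¬C ⊓ E)) unsat w.r.t. T
   all branches close; clash {E, ¬E} at x₀
2. Hence ¬B ⊑ (C ⊔ ¬E): entailed.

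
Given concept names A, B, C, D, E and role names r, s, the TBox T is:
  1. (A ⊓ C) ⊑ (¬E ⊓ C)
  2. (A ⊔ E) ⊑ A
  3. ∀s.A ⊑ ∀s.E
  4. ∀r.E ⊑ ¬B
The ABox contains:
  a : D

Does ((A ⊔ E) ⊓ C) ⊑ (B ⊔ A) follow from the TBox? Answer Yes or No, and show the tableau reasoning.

1. ((A ⊔ E) ⊓ C) ⊑ (B ⊔ A)  ⇔  (((A ⊔ E) ⊓ C) ⊓ (¬B ⊓ ¬A)) unsat w.r.t. T
   all branches close; clash {A, ¬A} at x₀
2. Hence ((A ⊔ E) ⊓ C) ⊑ (B ⊔ A): entailed.

Yes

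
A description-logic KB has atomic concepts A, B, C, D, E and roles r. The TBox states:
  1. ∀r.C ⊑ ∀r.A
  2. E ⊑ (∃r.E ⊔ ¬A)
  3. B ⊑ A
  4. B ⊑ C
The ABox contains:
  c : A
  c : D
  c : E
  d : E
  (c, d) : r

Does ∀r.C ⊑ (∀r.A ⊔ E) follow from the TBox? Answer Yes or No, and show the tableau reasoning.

1. ∀r.C ⊑ (∀r.A ⊔ E)  ⇔  (∀r.C ⊓ (∃r.¬A ⊓ ¬E)) unsat w.r.t. T
   all branches close; clash {A, ¬A} at an ∃-successor
2. Hence ∀r.C ⊑ (∀r.A ⊔ E): entailed.

Yes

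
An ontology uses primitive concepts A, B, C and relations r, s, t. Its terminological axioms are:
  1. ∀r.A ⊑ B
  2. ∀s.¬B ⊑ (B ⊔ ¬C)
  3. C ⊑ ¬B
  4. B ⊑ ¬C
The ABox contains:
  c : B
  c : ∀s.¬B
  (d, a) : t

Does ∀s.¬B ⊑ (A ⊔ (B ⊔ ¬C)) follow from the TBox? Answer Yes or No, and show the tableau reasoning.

Yes

1. ∀s.¬B ⊑ (A ⊔ (B ⊔ ¬C))  ⇔  (∀s.¬B ⊓ (¬A ⊓ (¬B ⊓ C))) unsat w.r.t. T
   all branches close; clash {B, ¬B} at x₀
2. Hence ∀s.¬B ⊑ (A ⊔ (B ⊔ ¬C)): entailed.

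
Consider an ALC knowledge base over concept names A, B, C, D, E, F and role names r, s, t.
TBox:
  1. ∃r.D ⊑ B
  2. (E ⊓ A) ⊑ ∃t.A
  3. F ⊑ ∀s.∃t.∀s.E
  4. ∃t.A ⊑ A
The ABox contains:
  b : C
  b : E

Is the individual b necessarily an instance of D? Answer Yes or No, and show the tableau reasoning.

1. b : D?  L(b) = {C, E} ∪ {¬D}
   open: L(b) ⊇ {C, E, ¬A, ¬D, ¬F, …} — b ∉ D possible
2. Hence b : D: not entailed.

No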